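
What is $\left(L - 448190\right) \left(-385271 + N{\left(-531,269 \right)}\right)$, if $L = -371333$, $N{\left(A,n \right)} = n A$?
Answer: $432798291530$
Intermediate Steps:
$N{\left(A,n \right)} = A n$
$\left(L - 448190\right) \left(-385271 + N{\left(-531,269 \right)}\right) = \left(-371333 - 448190\right) \left(-385271 - 142839\right) = - 819523 \left(-385271 - 142839\right) = \left(-819523\right) \left(-528110\right) = 432798291530$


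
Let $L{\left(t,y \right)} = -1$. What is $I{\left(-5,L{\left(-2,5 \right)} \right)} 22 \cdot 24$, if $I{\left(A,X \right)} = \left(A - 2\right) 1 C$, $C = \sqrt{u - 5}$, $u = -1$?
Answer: $- 3696 i \sqrt{6} \approx - 9053.3 i$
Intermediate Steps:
$C = i \sqrt{6}$ ($C = \sqrt{-1 - 5} = \sqrt{-6} = i \sqrt{6} \approx 2.4495 i$)
$I{\left(A,X \right)} = i \sqrt{6} \left(-2 + A\right)$ ($I{\left(A,X \right)} = \left(A - 2\right) 1 i \sqrt{6} = \left(-2 + A\right) 1 i \sqrt{6} = \left(-2 + A\right) i \sqrt{6} = i \sqrt{6} \left(-2 + A\right)$)
$I{\left(-5,L{\left(-2,5 \right)} \right)} 22 \cdot 24 = i \sqrt{6} \left(-2 - 5\right) 22 \cdot 24 = i \sqrt{6} \left(-7\right) 22 \cdot 24 = - 7 i \sqrt{6} \cdot 22 \cdot 24 = - 154 i \sqrt{6} \cdot 24 = - 3696 i \sqrt{6}$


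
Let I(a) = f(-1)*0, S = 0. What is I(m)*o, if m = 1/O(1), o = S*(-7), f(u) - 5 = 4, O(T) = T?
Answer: 0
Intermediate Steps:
f(u) = 9 (f(u) = 5 + 4 = 9)
o = 0 (o = 0*(-7) = 0)
m = 1 (m = 1/1 = 1)
I(a) = 0 (I(a) = 9*0 = 0)
I(m)*o = 0*0 = 0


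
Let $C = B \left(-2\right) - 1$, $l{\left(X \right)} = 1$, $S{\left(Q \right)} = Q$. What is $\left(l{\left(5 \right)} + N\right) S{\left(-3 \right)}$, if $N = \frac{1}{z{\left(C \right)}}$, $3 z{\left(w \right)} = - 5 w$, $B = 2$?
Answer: $- \frac{84}{25} \approx -3.36$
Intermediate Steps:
$C = -5$ ($C = 2 \left(-2\right) - 1 = -4 - 1 = -5$)
$z{\left(w \right)} = - \frac{5 w}{3}$ ($z{\left(w \right)} = \frac{\left(-5\right) w}{3} = - \frac{5 w}{3}$)
$N = \frac{3}{25}$ ($N = \frac{1}{\left(- \frac{5}{3}\right) \left(-5\right)} = \frac{1}{\frac{25}{3}} = \frac{3}{25} \approx 0.12$)
$\left(l{\left(5 \right)} + N\right) S{\left(-3 \right)} = \left(1 + \frac{3}{25}\right) \left(-3\right) = \frac{28}{25} \left(-3\right) = - \frac{84}{25}$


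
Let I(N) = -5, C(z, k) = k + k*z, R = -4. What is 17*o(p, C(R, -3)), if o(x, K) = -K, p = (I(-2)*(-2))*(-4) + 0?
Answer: -153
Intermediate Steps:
p = -40 (p = -5*(-2)*(-4) + 0 = 10*(-4) + 0 = -40 + 0 = -40)
17*o(p, C(R, -3)) = 17*(-(-3)*(1 - 4)) = 17*(-(-3)*(-3)) = 17*(-1*9) = 17*(-9) = -153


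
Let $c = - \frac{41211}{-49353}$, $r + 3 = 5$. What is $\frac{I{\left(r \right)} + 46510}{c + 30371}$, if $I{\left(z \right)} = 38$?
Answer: $\frac{382880574}{249823529} \approx 1.5326$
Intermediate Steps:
$r = 2$ ($r = -3 + 5 = 2$)
$c = \frac{13737}{16451}$ ($c = \left(-41211\right) \left(- \frac{1}{49353}\right) = \frac{13737}{16451} \approx 0.83502$)
$\frac{I{\left(r \right)} + 46510}{c + 30371} = \frac{38 + 46510}{\frac{13737}{16451} + 30371} = \frac{46548}{\frac{499647058}{16451}} = 46548 \cdot \frac{16451}{499647058} = \frac{382880574}{249823529}$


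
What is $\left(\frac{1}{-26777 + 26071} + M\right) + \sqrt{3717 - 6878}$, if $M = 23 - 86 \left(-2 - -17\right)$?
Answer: $- \frac{894503}{706} + i \sqrt{3161} \approx -1267.0 + 56.223 i$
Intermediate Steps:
$M = -1267$ ($M = 23 - 86 \left(-2 + 17\right) = 23 - 1290 = -1267$)
$\left(\frac{1}{-26777 + 26071} + M\right) + \sqrt{3717 - 6878} = \left(\frac{1}{-26777 + 26071} - 1267\right) + \sqrt{3717 - 6878} = \left(\frac{1}{-706} - 1267\right) + \sqrt{3717 - 6878} = \left(- \frac{1}{706} - 1267\right) + \sqrt{3717 - 6878} = - \frac{894503}{706} + \sqrt{-3161} = - \frac{894503}{706} + i \sqrt{3161}$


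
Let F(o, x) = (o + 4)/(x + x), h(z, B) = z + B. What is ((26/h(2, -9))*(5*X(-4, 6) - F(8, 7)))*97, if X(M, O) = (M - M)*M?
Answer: 15132/49 ≈ 308.82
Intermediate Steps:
h(z, B) = B + z
X(M, O) = 0 (X(M, O) = 0*M = 0)
F(o, x) = (4 + o)/(2*x) (F(o, x) = (4 + o)/((2*x)) = (4 + o)*(1/(2*x)) = (4 + o)/(2*x))
((26/h(2, -9))*(5*X(-4, 6) - F(8, 7)))*97 = ((26/(-9 + 2))*(5*0 - (4 + 8)/(2*7)))*97 = ((26/(-7))*(0 - 12/(2*7)))*97 = ((26*(-1/7))*(0 - 1*6/7))*97 = -26*(0 - 6/7)/7*97 = -26/7*(-6/7)*97 = (156/49)*97 = 15132/49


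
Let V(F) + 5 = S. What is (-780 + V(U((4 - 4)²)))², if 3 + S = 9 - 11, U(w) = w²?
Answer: 624100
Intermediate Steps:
S = -5 (S = -3 + (9 - 11) = -3 - 2 = -5)
V(F) = -10 (V(F) = -5 - 5 = -10)
(-780 + V(U((4 - 4)²)))² = (-780 - 10)² = (-790)² = 624100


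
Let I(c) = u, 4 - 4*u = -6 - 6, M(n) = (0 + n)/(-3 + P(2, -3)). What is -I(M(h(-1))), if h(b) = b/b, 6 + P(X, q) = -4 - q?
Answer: -4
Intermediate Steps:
P(X, q) = -10 - q (P(X, q) = -6 + (-4 - q) = -10 - q)
h(b) = 1
M(n) = -n/10 (M(n) = (0 + n)/(-3 + (-10 - 1*(-3))) = n/(-3 + (-10 + 3)) = n/(-3 - 7) = n/(-10) = n*(-⅒) = -n/10)
u = 4 (u = 1 - (-6 - 6)/4 = 1 - ¼*(-12) = 1 + 3 = 4)
I(c) = 4
-I(M(h(-1))) = -1*4 = -4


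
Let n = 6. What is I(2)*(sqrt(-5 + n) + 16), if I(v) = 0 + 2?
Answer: 34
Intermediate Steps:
I(v) = 2
I(2)*(sqrt(-5 + n) + 16) = 2*(sqrt(-5 + 6) + 16) = 2*(sqrt(1) + 16) = 2*(1 + 16) = 2*17 = 34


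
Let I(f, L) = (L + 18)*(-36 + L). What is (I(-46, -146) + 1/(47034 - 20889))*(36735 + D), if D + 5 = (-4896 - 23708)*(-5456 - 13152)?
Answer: 324210025003491002/26145 ≈ 1.2400e+13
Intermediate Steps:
I(f, L) = (-36 + L)*(18 + L) (I(f, L) = (18 + L)*(-36 + L) = (-36 + L)*(18 + L))
D = 532263227 (D = -5 + (-4896 - 23708)*(-5456 - 13152) = -5 - 28604*(-18608) = -5 + 532263232 = 532263227)
(I(-46, -146) + 1/(47034 - 20889))*(36735 + D) = ((-648 + (-146)**2 - 18*(-146)) + 1/(47034 - 20889))*(36735 + 532263227) = ((-648 + 21316 + 2628) + 1/26145)*532299962 = (23296 + 1/26145)*532299962 = (609073921/26145)*532299962 = 324210025003491002/26145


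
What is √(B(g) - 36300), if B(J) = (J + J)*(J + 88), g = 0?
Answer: 110*I*√3 ≈ 190.53*I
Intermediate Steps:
B(J) = 2*J*(88 + J) (B(J) = (2*J)*(88 + J) = 2*J*(88 + J))
√(B(g) - 36300) = √(2*0*(88 + 0) - 36300) = √(2*0*88 - 36300) = √(0 - 36300) = √(-36300) = 110*I*√3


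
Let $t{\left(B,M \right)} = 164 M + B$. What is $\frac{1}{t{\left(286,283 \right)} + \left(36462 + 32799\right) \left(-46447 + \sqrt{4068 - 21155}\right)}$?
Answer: $- \frac{357435441}{1149849957880285832} - \frac{23087 i \sqrt{17087}}{3449549873640857496} \approx -3.1085 \cdot 10^{-10} - 8.7486 \cdot 10^{-13} i$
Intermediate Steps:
$t{\left(B,M \right)} = B + 164 M$
$\frac{1}{t{\left(286,283 \right)} + \left(36462 + 32799\right) \left(-46447 + \sqrt{4068 - 21155}\right)} = \frac{1}{\left(286 + 164 \cdot 283\right) + \left(36462 + 32799\right) \left(-46447 + \sqrt{4068 - 21155}\right)} = \frac{1}{\left(286 + 46412\right) + 69261 \left(-46447 + \sqrt{-17087}\right)} = \frac{1}{46698 + 69261 \left(-46447 + i \sqrt{17087}\right)} = \frac{1}{46698 - \left(3216965667 - 69261 i \sqrt{17087}\right)} = \frac{1}{-3216918969 + 69261 i \sqrt{17087}}$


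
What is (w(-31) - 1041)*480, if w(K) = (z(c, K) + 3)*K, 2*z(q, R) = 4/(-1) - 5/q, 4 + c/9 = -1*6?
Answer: -1544920/3 ≈ -5.1497e+5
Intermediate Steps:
c = -90 (c = -36 + 9*(-1*6) = -36 + 9*(-6) = -36 - 54 = -90)
z(q, R) = -2 - 5/(2*q) (z(q, R) = (4/(-1) - 5/q)/2 = (4*(-1) - 5/q)/2 = (-4 - 5/q)/2 = -2 - 5/(2*q))
w(K) = 37*K/36 (w(K) = ((-2 - 5/2/(-90)) + 3)*K = ((-2 - 5/2*(-1/90)) + 3)*K = ((-2 + 1/36) + 3)*K = (-71/36 + 3)*K = 37*K/36)
(w(-31) - 1041)*480 = ((37/36)*(-31) - 1041)*480 = (-1147/36 - 1041)*480 = -38623/36*480 = -1544920/3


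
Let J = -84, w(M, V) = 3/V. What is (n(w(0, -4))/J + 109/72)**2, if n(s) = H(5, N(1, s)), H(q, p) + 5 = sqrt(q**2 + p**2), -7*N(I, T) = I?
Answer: 30857737/12446784 - 793*sqrt(1226)/148176 ≈ 2.2918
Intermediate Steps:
N(I, T) = -I/7
H(q, p) = -5 + sqrt(p**2 + q**2) (H(q, p) = -5 + sqrt(q**2 + p**2) = -5 + sqrt(p**2 + q**2))
n(s) = -5 + sqrt(1226)/7 (n(s) = -5 + sqrt((-1/7*1)**2 + 5**2) = -5 + sqrt((-1/7)**2 + 25) = -5 + sqrt(1/49 + 25) = -5 + sqrt(1226/49) = -5 + sqrt(1226)/7)
(n(w(0, -4))/J + 109/72)**2 = ((-5 + sqrt(1226)/7)/(-84) + 109/72)**2 = ((-5 + sqrt(1226)/7)*(-1/84) + 109*(1/72))**2 = ((5/84 - sqrt(1226)/588) + 109/72)**2 = (793/504 - sqrt(1226)/588)**2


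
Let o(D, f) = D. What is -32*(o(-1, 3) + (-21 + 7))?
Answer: 480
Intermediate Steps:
-32*(o(-1, 3) + (-21 + 7)) = -32*(-1 + (-21 + 7)) = -32*(-1 - 14) = -32*(-15) = 480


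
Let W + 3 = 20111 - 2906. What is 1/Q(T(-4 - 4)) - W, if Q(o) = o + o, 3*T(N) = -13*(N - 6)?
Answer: -6261525/364 ≈ -17202.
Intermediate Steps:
T(N) = 26 - 13*N/3 (T(N) = (-13*(N - 6))/3 = (-13*(-6 + N))/3 = (78 - 13*N)/3 = 26 - 13*N/3)
W = 17202 (W = -3 + (20111 - 2906) = -3 + 17205 = 17202)
Q(o) = 2*o
1/Q(T(-4 - 4)) - W = 1/(2*(26 - 13*(-4 - 4)/3)) - 1*17202 = 1/(2*(26 - 13/3*(-8))) - 17202 = 1/(2*(26 + 104/3)) - 17202 = 1/(2*(182/3)) - 17202 = 1/(364/3) - 17202 = 3/364 - 17202 = -6261525/364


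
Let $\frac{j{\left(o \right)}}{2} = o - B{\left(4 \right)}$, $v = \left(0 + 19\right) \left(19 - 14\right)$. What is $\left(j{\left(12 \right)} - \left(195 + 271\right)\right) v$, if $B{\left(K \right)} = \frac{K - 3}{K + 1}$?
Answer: $-42028$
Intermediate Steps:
$v = 95$ ($v = 19 \cdot 5 = 95$)
$B{\left(K \right)} = \frac{-3 + K}{1 + K}$
$j{\left(o \right)} = - \frac{2}{5} + 2 o$ ($j{\left(o \right)} = 2 \left(o - \frac{-3 + 4}{1 + 4}\right) = 2 \left(o - \frac{1}{5} \cdot 1\right) = 2 \left(o - \frac{1}{5}\right) = 2 \left(- \frac{1}{5} + o\right) = - \frac{2}{5} + 2 o$)
$\left(j{\left(12 \right)} - \left(195 + 271\right)\right) v = \left(\left(- \frac{2}{5} + 2 \cdot 12\right) - \left(195 + 271\right)\right) 95 = \left(\left(- \frac{2}{5} + 24\right) - 466\right) 95 = \left(\frac{118}{5} - 466\right) 95 = \left(- \frac{2212}{5}\right) 95 = -42028$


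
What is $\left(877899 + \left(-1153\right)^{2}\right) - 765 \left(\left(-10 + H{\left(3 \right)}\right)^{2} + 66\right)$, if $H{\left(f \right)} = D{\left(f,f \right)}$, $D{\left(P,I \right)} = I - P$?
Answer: $2080318$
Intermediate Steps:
$H{\left(f \right)} = 0$ ($H{\left(f \right)} = f - f = 0$)
$\left(877899 + \left(-1153\right)^{2}\right) - 765 \left(\left(-10 + H{\left(3 \right)}\right)^{2} + 66\right) = \left(877899 + \left(-1153\right)^{2}\right) - 765 \left(\left(-10 + 0\right)^{2} + 66\right) = \left(877899 + 1329409\right) - 765 \left(\left(-10\right)^{2} + 66\right) = 2207308 - 765 \left(100 + 66\right) = 2207308 - 126990 = 2080318$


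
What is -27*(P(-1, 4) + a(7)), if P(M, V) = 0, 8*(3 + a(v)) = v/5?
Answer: 3051/40 ≈ 76.275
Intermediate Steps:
a(v) = -3 + v/40 (a(v) = -3 + (v/5)/8 = -3 + v/40)
-27*(P(-1, 4) + a(7)) = -27*(0 + (-3 + (1/40)*7)) = -27*(0 + (-3 + 7/40)) = -27*(0 - 113/40) = -27*(-113/40) = 3051/40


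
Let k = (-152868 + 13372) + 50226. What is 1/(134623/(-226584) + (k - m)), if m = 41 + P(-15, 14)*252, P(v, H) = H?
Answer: -226584/21035966599 ≈ -1.0771e-5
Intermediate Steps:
m = 3569 (m = 41 + 14*252 = 41 + 3528 = 3569)
k = -89270 (k = -139496 + 50226 = -89270)
1/(134623/(-226584) + (k - m)) = 1/(134623/(-226584) + (-89270 - 1*3569)) = 1/(134623*(-1/226584) + (-89270 - 3569)) = 1/(-134623/226584 - 92839) = 1/(-21035966599/226584) = -226584/21035966599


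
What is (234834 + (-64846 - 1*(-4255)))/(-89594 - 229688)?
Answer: -174243/319282 ≈ -0.54573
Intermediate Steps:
(234834 + (-64846 - 1*(-4255)))/(-89594 - 229688) = (234834 + (-64846 + 4255))/(-319282) = (234834 - 60591)*(-1/319282) = 174243*(-1/319282) = -174243/319282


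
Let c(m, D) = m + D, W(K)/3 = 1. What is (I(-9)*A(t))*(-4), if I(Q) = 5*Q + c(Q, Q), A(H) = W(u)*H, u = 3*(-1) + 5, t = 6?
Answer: 4536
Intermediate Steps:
u = 2 (u = -3 + 5 = 2)
W(K) = 3 (W(K) = 3*1 = 3)
c(m, D) = D + m
A(H) = 3*H
I(Q) = 7*Q (I(Q) = 5*Q + (Q + Q) = 5*Q + 2*Q = 7*Q)
(I(-9)*A(t))*(-4) = ((7*(-9))*(3*6))*(-4) = -63*18*(-4) = -1134*(-4) = 4536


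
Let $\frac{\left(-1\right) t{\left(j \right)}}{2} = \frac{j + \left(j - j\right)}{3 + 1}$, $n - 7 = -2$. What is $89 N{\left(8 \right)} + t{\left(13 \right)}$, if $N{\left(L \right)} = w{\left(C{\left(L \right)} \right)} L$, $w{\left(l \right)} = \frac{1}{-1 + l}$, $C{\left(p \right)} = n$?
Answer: $\frac{343}{2} \approx 171.5$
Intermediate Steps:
$n = 5$ ($n = 7 - 2 = 5$)
$C{\left(p \right)} = 5$
$N{\left(L \right)} = \frac{L}{4}$ ($N{\left(L \right)} = \frac{L}{-1 + 5} = \frac{L}{4}$)
$t{\left(j \right)} = - \frac{j}{2}$ ($t{\left(j \right)} = - 2 \frac{j + \left(j - j\right)}{3 + 1} = - 2 \frac{j + 0}{4} = - 2 j \frac{1}{4} = - 2 \frac{j}{4} = - \frac{j}{2}$)
$89 N{\left(8 \right)} + t{\left(13 \right)} = 89 \cdot \frac{1}{4} \cdot 8 - \frac{13}{2} = 89 \cdot 2 - \frac{13}{2} = 178 - \frac{13}{2} = \frac{343}{2}$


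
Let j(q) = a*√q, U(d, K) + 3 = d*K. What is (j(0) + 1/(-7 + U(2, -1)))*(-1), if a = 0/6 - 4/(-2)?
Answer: 1/12 ≈ 0.083333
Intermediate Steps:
U(d, K) = -3 + K*d (U(d, K) = -3 + d*K = -3 + K*d)
a = 2 (a = 0*(⅙) - 4*(-½) = 0 + 2 = 2)
j(q) = 2*√q
(j(0) + 1/(-7 + U(2, -1)))*(-1) = (2*√0 + 1/(-7 + (-3 - 1*2)))*(-1) = (2*0 + 1/(-7 + (-3 - 2)))*(-1) = (0 + 1/(-7 - 5))*(-1) = (0 + 1/(-12))*(-1) = (0 - 1/12)*(-1) = -1/12*(-1) = 1/12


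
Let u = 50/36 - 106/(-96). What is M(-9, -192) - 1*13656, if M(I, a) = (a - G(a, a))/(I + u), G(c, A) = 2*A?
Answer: -12823320/937 ≈ -13686.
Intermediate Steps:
u = 359/144 (u = 50*(1/36) - 106*(-1/96) = 25/18 + 53/48 = 359/144 ≈ 2.4931)
M(I, a) = -a/(359/144 + I) (M(I, a) = (a - 2*a)/(I + 359/144) = (a - 2*a)/(359/144 + I) = (-a)/(359/144 + I) = -a/(359/144 + I))
M(-9, -192) - 1*13656 = -144*(-192)/(359 + 144*(-9)) - 1*13656 = -144*(-192)/(359 - 1296) - 13656 = -144*(-192)/(-937) - 13656 = -144*(-192)*(-1/937) - 13656 = -27648/937 - 13656 = -12823320/937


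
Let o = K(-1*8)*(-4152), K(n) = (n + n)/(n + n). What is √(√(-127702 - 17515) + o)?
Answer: √(-4152 + I*√145217) ≈ 2.9539 + 64.504*I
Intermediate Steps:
K(n) = 1 (K(n) = (2*n)/((2*n)) = (2*n)*(1/(2*n)) = 1)
o = -4152 (o = 1*(-4152) = -4152)
√(√(-127702 - 17515) + o) = √(√(-127702 - 17515) - 4152) = √(√(-145217) - 4152) = √(I*√145217 - 4152) = √(-4152 + I*√145217)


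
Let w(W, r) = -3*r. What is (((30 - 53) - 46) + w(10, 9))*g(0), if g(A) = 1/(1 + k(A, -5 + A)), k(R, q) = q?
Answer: 24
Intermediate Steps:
g(A) = 1/(-4 + A) (g(A) = 1/(1 + (-5 + A)) = 1/(-4 + A))
(((30 - 53) - 46) + w(10, 9))*g(0) = (((30 - 53) - 46) - 3*9)/(-4 + 0) = ((-23 - 46) - 27)/(-4) = (-69 - 27)*(-¼) = -96*(-¼) = 24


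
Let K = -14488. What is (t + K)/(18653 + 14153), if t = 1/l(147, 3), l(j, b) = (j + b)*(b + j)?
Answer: -325979999/738135000 ≈ -0.44163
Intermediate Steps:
l(j, b) = (b + j)² (l(j, b) = (b + j)*(b + j) = (b + j)²)
t = 1/22500 (t = 1/((3 + 147)²) = 1/(150²) = 1/22500 ≈ 4.4444e-5)
(t + K)/(18653 + 14153) = (1/22500 - 14488)/(18653 + 14153) = -325979999/22500/32806 = -325979999/22500*1/32806 = -325979999/738135000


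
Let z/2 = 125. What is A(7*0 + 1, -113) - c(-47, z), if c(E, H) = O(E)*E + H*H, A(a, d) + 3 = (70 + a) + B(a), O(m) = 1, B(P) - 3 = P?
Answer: -62381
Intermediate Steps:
B(P) = 3 + P
z = 250 (z = 2*125 = 250)
A(a, d) = 70 + 2*a (A(a, d) = -3 + ((70 + a) + (3 + a)) = -3 + (73 + 2*a) = 70 + 2*a)
c(E, H) = E + H**2 (c(E, H) = 1*E + H*H = E + H**2)
A(7*0 + 1, -113) - c(-47, z) = (70 + 2*(7*0 + 1)) - (-47 + 250**2) = (70 + 2*(0 + 1)) - (-47 + 62500) = (70 + 2*1) - 1*62453 = (70 + 2) - 62453 = 72 - 62453 = -62381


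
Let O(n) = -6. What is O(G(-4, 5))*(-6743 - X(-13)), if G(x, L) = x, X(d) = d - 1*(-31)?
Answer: 40566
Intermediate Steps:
X(d) = 31 + d (X(d) = d + 31 = 31 + d)
O(G(-4, 5))*(-6743 - X(-13)) = -6*(-6743 - (31 - 13)) = -6*(-6743 - 1*18) = -6*(-6743 - 18) = -6*(-6761) = 40566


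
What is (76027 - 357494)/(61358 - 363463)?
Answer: 281467/302105 ≈ 0.93169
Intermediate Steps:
(76027 - 357494)/(61358 - 363463) = -281467/(-302105) = -281467*(-1/302105) = 281467/302105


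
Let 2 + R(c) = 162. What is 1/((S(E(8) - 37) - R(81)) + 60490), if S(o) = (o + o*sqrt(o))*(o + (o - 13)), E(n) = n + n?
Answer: 4099/253894650 - 77*I*sqrt(21)/253894650 ≈ 1.6145e-5 - 1.3898e-6*I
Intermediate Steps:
E(n) = 2*n
R(c) = 160 (R(c) = -2 + 162 = 160)
S(o) = (-13 + 2*o)*(o + o**(3/2)) (S(o) = (o + o**(3/2))*(o + (-13 + o)) = (o + o**(3/2))*(-13 + 2*o) = (-13 + 2*o)*(o + o**(3/2)))
1/((S(E(8) - 37) - R(81)) + 60490) = 1/(((-13*(2*8 - 37) - 13*(2*8 - 37)**(3/2) + 2*(2*8 - 37)**2 + 2*(2*8 - 37)**(5/2)) - 1*160) + 60490) = 1/(((-13*(16 - 37) - 13*(16 - 37)**(3/2) + 2*(16 - 37)**2 + 2*(16 - 37)**(5/2)) - 160) + 60490) = 1/(((-13*(-21) - (-273)*I*sqrt(21) + 2*(-21)**2 + 2*(-21)**(5/2)) - 160) + 60490) = 1/(((273 - (-273)*I*sqrt(21) + 2*441 + 2*(441*I*sqrt(21))) - 160) + 60490) = 1/(((273 + 273*I*sqrt(21) + 882 + 882*I*sqrt(21)) - 160) + 60490) = 1/(((1155 + 1155*I*sqrt(21)) - 160) + 60490) = 1/((995 + 1155*I*sqrt(21)) + 60490) = 1/(61485 + 1155*I*sqrt(21))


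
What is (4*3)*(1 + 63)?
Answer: 768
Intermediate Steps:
(4*3)*(1 + 63) = 12*64 = 768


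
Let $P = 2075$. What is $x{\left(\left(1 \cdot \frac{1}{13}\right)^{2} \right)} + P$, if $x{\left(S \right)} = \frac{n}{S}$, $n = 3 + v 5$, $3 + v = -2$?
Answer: $-1643$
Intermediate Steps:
$v = -5$ ($v = -3 - 2 = -5$)
$n = -22$ ($n = 3 - 25 = -22$)
$x{\left(S \right)} = - \frac{22}{S}$
$x{\left(\left(1 \cdot \frac{1}{13}\right)^{2} \right)} + P = - \frac{22}{\left(1 \cdot \frac{1}{13}\right)^{2}} + 2075 = - \frac{22}{\left(\frac{1}{13}\right)^{2}} + 2075 = - 22 \frac{1}{\frac{1}{169}} + 2075 = \left(-22\right) 169 + 2075 = -3718 + 2075 = -1643$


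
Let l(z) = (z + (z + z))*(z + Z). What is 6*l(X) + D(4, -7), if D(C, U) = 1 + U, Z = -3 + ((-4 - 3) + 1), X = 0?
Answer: -6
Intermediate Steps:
Z = -9 (Z = -3 + (-7 + 1) = -3 - 6 = -9)
l(z) = 3*z*(-9 + z) (l(z) = (z + (z + z))*(z - 9) = (z + 2*z)*(-9 + z) = (3*z)*(-9 + z) = 3*z*(-9 + z))
6*l(X) + D(4, -7) = 6*(3*0*(-9 + 0)) + (1 - 7) = 6*(3*0*(-9)) - 6 = 6*0 - 6 = 0 - 6 = -6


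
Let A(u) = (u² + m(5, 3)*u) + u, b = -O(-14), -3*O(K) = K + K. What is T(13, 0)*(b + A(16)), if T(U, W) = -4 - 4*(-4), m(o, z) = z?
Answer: 3728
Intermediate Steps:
O(K) = -2*K/3 (O(K) = -(K + K)/3 = -2*K/3)
T(U, W) = 12 (T(U, W) = -4 + 16 = 12)
b = -28/3 (b = -(-2)*(-14)/3 = -1*28/3 = -28/3 ≈ -9.3333)
A(u) = u² + 4*u (A(u) = (u² + 3*u) + u = u² + 4*u)
T(13, 0)*(b + A(16)) = 12*(-28/3 + 16*(4 + 16)) = 12*(-28/3 + 16*20) = 12*(-28/3 + 320) = 12*(932/3) = 3728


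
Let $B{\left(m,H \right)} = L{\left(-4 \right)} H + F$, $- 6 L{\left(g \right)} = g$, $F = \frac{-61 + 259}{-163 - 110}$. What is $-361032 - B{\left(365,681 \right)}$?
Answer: $- \frac{32895160}{91} \approx -3.6149 \cdot 10^{5}$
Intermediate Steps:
$F = - \frac{66}{91}$ ($F = \frac{198}{-273} = 198 \left(- \frac{1}{273}\right) = - \frac{66}{91} \approx -0.72528$)
$L{\left(g \right)} = - \frac{g}{6}$
$B{\left(m,H \right)} = - \frac{66}{91} + \frac{2 H}{3}$ ($B{\left(m,H \right)} = \left(- \frac{1}{6}\right) \left(-4\right) H - \frac{66}{91} = \frac{2 H}{3} - \frac{66}{91} = - \frac{66}{91} + \frac{2 H}{3}$)
$-361032 - B{\left(365,681 \right)} = -361032 - \left(- \frac{66}{91} + \frac{2}{3} \cdot 681\right) = -361032 - \left(- \frac{66}{91} + 454\right) = -361032 - \frac{41248}{91} = - \frac{32895160}{91}$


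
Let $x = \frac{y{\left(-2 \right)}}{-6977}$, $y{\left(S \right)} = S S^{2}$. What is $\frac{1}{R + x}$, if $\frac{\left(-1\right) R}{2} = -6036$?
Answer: $\frac{6977}{84226352} \approx 8.2836 \cdot 10^{-5}$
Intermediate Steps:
$R = 12072$ ($R = \left(-2\right) \left(-6036\right) = 12072$)
$y{\left(S \right)} = S^{3}$
$x = \frac{8}{6977}$ ($x = \frac{\left(-2\right)^{3}}{-6977} = \left(-8\right) \left(- \frac{1}{6977}\right) = \frac{8}{6977} \approx 0.0011466$)
$\frac{1}{R + x} = \frac{1}{12072 + \frac{8}{6977}} = \frac{1}{\frac{84226352}{6977}} = \frac{6977}{84226352}$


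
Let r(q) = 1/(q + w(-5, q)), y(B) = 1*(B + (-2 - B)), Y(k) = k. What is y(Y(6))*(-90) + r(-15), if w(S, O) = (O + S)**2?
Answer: 69301/385 ≈ 180.00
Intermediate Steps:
y(B) = -2 (y(B) = 1*(-2) = -2)
r(q) = 1/(q + (-5 + q)**2) (r(q) = 1/(q + (q - 5)**2) = 1/(q + (-5 + q)**2))
y(Y(6))*(-90) + r(-15) = -2*(-90) + 1/(-15 + (-5 - 15)**2) = 180 + 1/(-15 + (-20)**2) = 180 + 1/(-15 + 400) = 180 + 1/385 = 69301/385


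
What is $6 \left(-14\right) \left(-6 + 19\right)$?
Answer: $-1092$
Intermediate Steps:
$6 \left(-14\right) \left(-6 + 19\right) = \left(-84\right) 13 = -1092$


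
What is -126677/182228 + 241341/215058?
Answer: 2789364247/6531598204 ≈ 0.42706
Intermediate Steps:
-126677/182228 + 241341/215058 = -126677*1/182228 + 241341*(1/215058) = -126677/182228 + 80447/71686 = 2789364247/6531598204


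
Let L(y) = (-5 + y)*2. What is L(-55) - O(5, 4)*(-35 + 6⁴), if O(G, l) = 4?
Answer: -5164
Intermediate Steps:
L(y) = -10 + 2*y
L(-55) - O(5, 4)*(-35 + 6⁴) = (-10 + 2*(-55)) - 4*(-35 + 6⁴) = (-10 - 110) - 4*(-35 + 1296) = -120 - 4*1261 = -120 - 1*5044 = -120 - 5044 = -5164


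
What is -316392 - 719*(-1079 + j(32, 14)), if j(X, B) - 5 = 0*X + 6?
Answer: 451500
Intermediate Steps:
j(X, B) = 11 (j(X, B) = 5 + (0*X + 6) = 5 + (0 + 6) = 5 + 6 = 11)
-316392 - 719*(-1079 + j(32, 14)) = -316392 - 719*(-1079 + 11) = -316392 - 719*(-1068) = -316392 - 1*(-767892) = -316392 + 767892 = 451500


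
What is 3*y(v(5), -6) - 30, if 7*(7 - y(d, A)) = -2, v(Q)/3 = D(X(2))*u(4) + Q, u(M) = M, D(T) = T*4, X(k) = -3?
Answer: -57/7 ≈ -8.1429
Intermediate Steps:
D(T) = 4*T
v(Q) = -144 + 3*Q (v(Q) = 3*((4*(-3))*4 + Q) = 3*(-12*4 + Q) = 3*(-48 + Q) = -144 + 3*Q)
y(d, A) = 51/7 (y(d, A) = 7 - 1/7*(-2) = 7 + 2/7 = 51/7)
3*y(v(5), -6) - 30 = 3*(51/7) - 30 = 153/7 - 30 = -57/7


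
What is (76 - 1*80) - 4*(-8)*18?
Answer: 572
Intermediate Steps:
(76 - 1*80) - 4*(-8)*18 = (76 - 80) + 32*18 = -4 + 576 = 572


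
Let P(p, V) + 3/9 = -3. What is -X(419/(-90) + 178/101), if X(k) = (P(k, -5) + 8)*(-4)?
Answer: 56/3 ≈ 18.667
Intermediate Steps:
P(p, V) = -10/3 (P(p, V) = -⅓ - 3 = -10/3)
X(k) = -56/3 (X(k) = (-10/3 + 8)*(-4) = (14/3)*(-4) = -56/3)
-X(419/(-90) + 178/101) = -1*(-56/3) = 56/3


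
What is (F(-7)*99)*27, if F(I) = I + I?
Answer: -37422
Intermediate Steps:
F(I) = 2*I
(F(-7)*99)*27 = ((2*(-7))*99)*27 = -14*99*27 = -1386*27 = -37422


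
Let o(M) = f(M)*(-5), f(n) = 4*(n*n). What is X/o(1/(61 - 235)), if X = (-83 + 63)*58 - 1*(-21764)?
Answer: -155951676/5 ≈ -3.1190e+7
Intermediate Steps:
f(n) = 4*n**2
o(M) = -20*M**2 (o(M) = (4*M**2)*(-5) = -20*M**2)
X = 20604 (X = -20*58 + 21764 = -1160 + 21764 = 20604)
X/o(1/(61 - 235)) = 20604/((-20/(61 - 235)**2)) = 20604/((-20*(1/(-174))**2)) = 20604/((-20*(-1/174)**2)) = 20604/((-20*1/30276)) = 20604/(-5/7569) = 20604*(-7569/5) = -155951676/5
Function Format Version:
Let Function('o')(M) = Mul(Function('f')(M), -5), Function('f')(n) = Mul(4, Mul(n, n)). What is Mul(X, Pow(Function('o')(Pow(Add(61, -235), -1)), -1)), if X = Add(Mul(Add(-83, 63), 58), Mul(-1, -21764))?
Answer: Rational(-155951676, 5) ≈ -3.1190e+7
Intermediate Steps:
Function('f')(n) = Mul(4, Pow(n, 2))
Function('o')(M) = Mul(-20, Pow(M, 2)) (Function('o')(M) = Mul(Mul(4, Pow(M, 2)), -5) = Mul(-20, Pow(M, 2)))
X = 20604 (X = Add(Mul(-20, 58), 21764) = Add(-1160, 21764) = 20604)
Mul(X, Pow(Function('o')(Pow(Add(61, -235), -1)), -1)) = Mul(20604, Pow(Mul(-20, Pow(Pow(Add(61, -235), -1), 2)), -1)) = Mul(20604, Pow(Mul(-20, Pow(Pow(-174, -1), 2)), -1)) = Mul(20604, Pow(Mul(-20, Pow(Rational(-1, 174), 2)), -1)) = Mul(20604, Pow(Mul(-20, Rational(1, 30276)), -1)) = Mul(20604, Pow(Rational(-5, 7569), -1)) = Mul(20604, Rational(-7569, 5)) = Rational(-155951676, 5)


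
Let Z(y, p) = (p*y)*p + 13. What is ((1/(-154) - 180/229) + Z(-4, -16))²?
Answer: 1273196203515625/1243690756 ≈ 1.0237e+6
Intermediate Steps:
Z(y, p) = 13 + y*p² (Z(y, p) = y*p² + 13 = 13 + y*p²)
((1/(-154) - 180/229) + Z(-4, -16))² = ((1/(-154) - 180/229) + (13 - 4*(-16)²))² = ((1*(-1/154) - 180*1/229) + (13 - 4*256))² = ((-1/154 - 180/229) + (13 - 1024))² = (-27949/35266 - 1011)² = (-35681875/35266)² = 1273196203515625/1243690756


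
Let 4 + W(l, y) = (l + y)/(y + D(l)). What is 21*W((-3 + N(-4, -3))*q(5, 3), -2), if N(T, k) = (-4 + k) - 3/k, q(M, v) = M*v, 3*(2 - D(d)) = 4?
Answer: 8295/4 ≈ 2073.8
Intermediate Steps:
D(d) = ⅔ (D(d) = 2 - ⅓*4 = 2 - 4/3 = ⅔)
N(T, k) = -4 + k - 3/k
W(l, y) = -4 + (l + y)/(⅔ + y) (W(l, y) = -4 + (l + y)/(y + ⅔) = -4 + (l + y)/(⅔ + y))
21*W((-3 + N(-4, -3))*q(5, 3), -2) = 21*((-8 - 9*(-2) + 3*((-3 + (-4 - 3 - 3/(-3)))*(5*3)))/(2 + 3*(-2))) = 21*((-8 + 18 + 3*((-3 + (-4 - 3 - 3*(-⅓)))*15))/(2 - 6)) = 21*((-8 + 18 + 3*((-3 + (-4 - 3 + 1))*15))/(-4)) = 21*(-(-8 + 18 + 3*((-3 - 6)*15))/4) = 21*(-(-8 + 18 + 3*(-9*15))/4) = 21*(-(-8 + 18 + 3*(-135))/4) = 21*(-(-8 + 18 - 405)/4) = 21*(-¼*(-395)) = 21*(395/4) = 8295/4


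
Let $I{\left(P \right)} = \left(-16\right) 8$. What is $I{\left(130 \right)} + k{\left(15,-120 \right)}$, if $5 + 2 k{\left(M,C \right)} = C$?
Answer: $- \frac{381}{2} \approx -190.5$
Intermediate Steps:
$I{\left(P \right)} = -128$
$k{\left(M,C \right)} = - \frac{5}{2} + \frac{C}{2}$
$I{\left(130 \right)} + k{\left(15,-120 \right)} = -128 + \left(- \frac{5}{2} + \frac{1}{2} \left(-120\right)\right) = -128 - \frac{125}{2} = - \frac{381}{2}$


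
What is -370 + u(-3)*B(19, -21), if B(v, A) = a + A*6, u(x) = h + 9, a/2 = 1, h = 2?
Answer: -1734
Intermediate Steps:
a = 2 (a = 2*1 = 2)
u(x) = 11 (u(x) = 2 + 9 = 11)
B(v, A) = 2 + 6*A (B(v, A) = 2 + A*6 = 2 + 6*A)
-370 + u(-3)*B(19, -21) = -370 + 11*(2 + 6*(-21)) = -370 + 11*(2 - 126) = -370 + 11*(-124) = -370 - 1364 = -1734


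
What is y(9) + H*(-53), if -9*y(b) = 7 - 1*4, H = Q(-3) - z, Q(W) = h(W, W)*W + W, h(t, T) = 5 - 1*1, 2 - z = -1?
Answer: 2861/3 ≈ 953.67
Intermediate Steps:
z = 3 (z = 2 - 1*(-1) = 2 + 1 = 3)
h(t, T) = 4 (h(t, T) = 5 - 1 = 4)
Q(W) = 5*W (Q(W) = 4*W + W = 5*W)
H = -18 (H = 5*(-3) - 1*3 = -15 - 3 = -18)
y(b) = -1/3 (y(b) = -(7 - 1*4)/9 = -(7 - 4)/9 = -1/9*3 = -1/3)
y(9) + H*(-53) = -1/3 - 18*(-53) = -1/3 + 954 = 2861/3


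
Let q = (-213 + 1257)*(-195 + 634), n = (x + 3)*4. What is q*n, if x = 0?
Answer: 5499792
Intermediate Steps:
n = 12 (n = (0 + 3)*4 = 3*4 = 12)
q = 458316 (q = 1044*439 = 458316)
q*n = 458316*12 = 5499792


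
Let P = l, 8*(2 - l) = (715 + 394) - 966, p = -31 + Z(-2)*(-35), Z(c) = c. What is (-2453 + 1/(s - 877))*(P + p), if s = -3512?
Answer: -995875165/17556 ≈ -56726.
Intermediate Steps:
p = 39 (p = -31 - 2*(-35) = -31 + 70 = 39)
l = -127/8 (l = 2 - ((715 + 394) - 966)/8 = 2 - (1109 - 966)/8 = 2 - ⅛*143 = 2 - 143/8 = -127/8 ≈ -15.875)
P = -127/8 ≈ -15.875
(-2453 + 1/(s - 877))*(P + p) = (-2453 + 1/(-3512 - 877))*(-127/8 + 39) = (-2453 + 1/(-4389))*(185/8) = (-2453 - 1/4389)*(185/8) = -10766218/4389*185/8 = -995875165/17556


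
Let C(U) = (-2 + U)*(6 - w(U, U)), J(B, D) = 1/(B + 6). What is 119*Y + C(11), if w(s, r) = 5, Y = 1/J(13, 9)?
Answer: 2270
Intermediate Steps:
J(B, D) = 1/(6 + B)
Y = 19 (Y = 1/(1/(6 + 13)) = 1/(1/19) = 19)
C(U) = -2 + U (C(U) = (-2 + U)*(6 - 1*5) = (-2 + U)*(6 - 5) = (-2 + U)*1 = -2 + U)
119*Y + C(11) = 119*19 + (-2 + 11) = 2261 + 9 = 2270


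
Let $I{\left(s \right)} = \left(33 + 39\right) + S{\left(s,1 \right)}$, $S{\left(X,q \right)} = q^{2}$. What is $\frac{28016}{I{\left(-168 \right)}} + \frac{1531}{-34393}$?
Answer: $\frac{963442525}{2510689} \approx 383.74$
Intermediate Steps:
$I{\left(s \right)} = 73$ ($I{\left(s \right)} = \left(33 + 39\right) + 1^{2} = 72 + 1 = 73$)
$\frac{28016}{I{\left(-168 \right)}} + \frac{1531}{-34393} = \frac{28016}{73} + \frac{1531}{-34393} = 28016 \cdot \frac{1}{73} + 1531 \left(- \frac{1}{34393}\right) = \frac{28016}{73} - \frac{1531}{34393} = \frac{963442525}{2510689}$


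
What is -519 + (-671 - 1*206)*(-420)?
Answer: 367821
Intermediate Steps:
-519 + (-671 - 1*206)*(-420) = -519 + (-671 - 206)*(-420) = -519 - 877*(-420) = -519 + 368340 = 367821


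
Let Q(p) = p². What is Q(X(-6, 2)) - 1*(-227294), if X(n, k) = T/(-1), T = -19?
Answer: 227655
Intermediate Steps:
X(n, k) = 19 (X(n, k) = -19/(-1) = -19*(-1) = 19)
Q(X(-6, 2)) - 1*(-227294) = 19² - 1*(-227294) = 361 + 227294 = 227655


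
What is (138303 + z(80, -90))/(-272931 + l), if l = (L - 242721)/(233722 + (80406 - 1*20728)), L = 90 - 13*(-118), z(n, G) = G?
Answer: -40551694200/80078196497 ≈ -0.50640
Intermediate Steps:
L = 1624 (L = 90 + 1534 = 1624)
l = -241097/293400 (l = (1624 - 242721)/(233722 + (80406 - 1*20728)) = -241097/(233722 + (80406 - 20728)) = -241097/(233722 + 59678) = -241097/293400 ≈ -0.82173)
(138303 + z(80, -90))/(-272931 + l) = (138303 - 90)/(-272931 - 241097/293400) = 138213/(-80078196497/293400) = 138213*(-293400/80078196497) = -40551694200/80078196497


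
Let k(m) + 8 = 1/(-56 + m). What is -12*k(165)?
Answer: 10452/109 ≈ 95.890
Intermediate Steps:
k(m) = -8 + 1/(-56 + m)
-12*k(165) = -12*(449 - 8*165)/(-56 + 165) = -12*(449 - 1320)/109 = -12*(-871)/109 = -12*(-871/109) = 10452/109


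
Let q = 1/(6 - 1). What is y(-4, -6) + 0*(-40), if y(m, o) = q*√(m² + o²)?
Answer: 2*√13/5 ≈ 1.4422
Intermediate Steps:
q = ⅕ (q = 1/5 = ⅕ ≈ 0.20000)
y(m, o) = √(m² + o²)/5
y(-4, -6) + 0*(-40) = √((-4)² + (-6)²)/5 + 0*(-40) = √(16 + 36)/5 + 0 = √52/5 + 0 = (2*√13)/5 + 0 = 2*√13/5 + 0 = 2*√13/5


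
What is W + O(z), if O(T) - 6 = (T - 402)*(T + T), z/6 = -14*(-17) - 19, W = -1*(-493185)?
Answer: 2889927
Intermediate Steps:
W = 493185
z = 1314 (z = 6*(-14*(-17) - 19) = 6*(238 - 19) = 6*219 = 1314)
O(T) = 6 + 2*T*(-402 + T) (O(T) = 6 + (T - 402)*(T + T) = 6 + (-402 + T)*(2*T) = 6 + 2*T*(-402 + T))
W + O(z) = 493185 + (6 - 804*1314 + 2*1314²) = 493185 + (6 - 1056456 + 2*1726596) = 493185 + (6 - 1056456 + 3453192) = 493185 + 2396742 = 2889927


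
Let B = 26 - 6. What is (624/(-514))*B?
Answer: -6240/257 ≈ -24.280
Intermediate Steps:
B = 20
(624/(-514))*B = (624/(-514))*20 = (624*(-1/514))*20 = -312/257*20 = -6240/257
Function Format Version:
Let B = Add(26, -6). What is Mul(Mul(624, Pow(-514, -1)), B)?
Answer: Rational(-6240, 257) ≈ -24.280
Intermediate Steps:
B = 20
Mul(Mul(624, Pow(-514, -1)), B) = Mul(Mul(624, Pow(-514, -1)), 20) = Mul(Mul(624, Rational(-1, 514)), 20) = Mul(Rational(-312, 257), 20) = Rational(-6240, 257)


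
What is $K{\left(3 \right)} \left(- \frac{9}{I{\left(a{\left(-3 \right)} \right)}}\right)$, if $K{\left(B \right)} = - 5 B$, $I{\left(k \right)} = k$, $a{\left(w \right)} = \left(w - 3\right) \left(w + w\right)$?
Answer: $\frac{15}{4} \approx 3.75$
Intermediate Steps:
$a{\left(w \right)} = 2 w \left(-3 + w\right)$ ($a{\left(w \right)} = \left(-3 + w\right) 2 w = 2 w \left(-3 + w\right)$)
$K{\left(3 \right)} \left(- \frac{9}{I{\left(a{\left(-3 \right)} \right)}}\right) = \left(-5\right) 3 \left(- \frac{9}{2 \left(-3\right) \left(-3 - 3\right)}\right) = - 15 \left(- \frac{9}{2 \left(-3\right) \left(-6\right)}\right) = - 15 \left(- \frac{9}{36}\right) = - 15 \left(\left(-9\right) \frac{1}{36}\right) = \left(-15\right) \left(- \frac{1}{4}\right) = \frac{15}{4}$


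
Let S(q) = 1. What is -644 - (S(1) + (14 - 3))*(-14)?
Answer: -476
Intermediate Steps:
-644 - (S(1) + (14 - 3))*(-14) = -644 - (1 + (14 - 3))*(-14) = -644 - (1 + 11)*(-14) = -644 - 12*(-14) = -644 - 1*(-168) = -644 + 168 = -476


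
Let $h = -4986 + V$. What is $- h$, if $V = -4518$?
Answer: $9504$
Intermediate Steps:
$h = -9504$ ($h = -4986 - 4518 = -9504$)
$- h = \left(-1\right) \left(-9504\right) = 9504$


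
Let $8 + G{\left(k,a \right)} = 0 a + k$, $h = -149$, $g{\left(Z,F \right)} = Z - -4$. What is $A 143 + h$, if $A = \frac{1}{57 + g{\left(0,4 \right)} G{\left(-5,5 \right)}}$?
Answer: $- \frac{602}{5} \approx -120.4$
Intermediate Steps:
$g{\left(Z,F \right)} = 4 + Z$ ($g{\left(Z,F \right)} = Z + 4 = 4 + Z$)
$G{\left(k,a \right)} = -8 + k$ ($G{\left(k,a \right)} = -8 + \left(0 a + k\right) = -8 + \left(0 + k\right) = -8 + k$)
$A = \frac{1}{5}$ ($A = \frac{1}{57 + \left(4 + 0\right) \left(-8 - 5\right)} = \frac{1}{57 + 4 \left(-13\right)} = \frac{1}{57 - 52} = \frac{1}{5} \approx 0.2$)
$A 143 + h = \frac{1}{5} \cdot 143 - 149 = \frac{143}{5} - 149 = - \frac{602}{5}$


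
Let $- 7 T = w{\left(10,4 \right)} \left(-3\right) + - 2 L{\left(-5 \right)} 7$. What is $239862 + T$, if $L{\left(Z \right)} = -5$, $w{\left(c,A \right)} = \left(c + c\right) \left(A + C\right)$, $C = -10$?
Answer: $\frac{1678604}{7} \approx 2.398 \cdot 10^{5}$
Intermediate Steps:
$w{\left(c,A \right)} = 2 c \left(-10 + A\right)$ ($w{\left(c,A \right)} = \left(c + c\right) \left(A - 10\right) = 2 c \left(-10 + A\right)$)
$T = - \frac{430}{7}$ ($T = - \frac{2 \cdot 10 \left(-10 + 4\right) \left(-3\right) + \left(-2\right) \left(-5\right) 7}{7} = - \frac{2 \cdot 10 \left(-6\right) \left(-3\right) + 10 \cdot 7}{7} = - \frac{\left(-120\right) \left(-3\right) + 70}{7} = - \frac{360 + 70}{7} = \left(- \frac{1}{7}\right) 430 = - \frac{430}{7} \approx -61.429$)
$239862 + T = 239862 - \frac{430}{7} = \frac{1678604}{7}$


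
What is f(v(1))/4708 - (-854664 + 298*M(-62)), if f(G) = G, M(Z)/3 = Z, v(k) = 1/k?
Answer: 4284713137/4708 ≈ 9.1009e+5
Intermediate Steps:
M(Z) = 3*Z
f(v(1))/4708 - (-854664 + 298*M(-62)) = 1/(1*4708) - 298/(1/(-2868 + 3*(-62))) = 1*(1/4708) - 298/(1/(-2868 - 186)) = 1/4708 - 298/(1/(-3054)) = 1/4708 - 298/(-1/3054) = 1/4708 - 298*(-3054) = 1/4708 + 910092 = 4284713137/4708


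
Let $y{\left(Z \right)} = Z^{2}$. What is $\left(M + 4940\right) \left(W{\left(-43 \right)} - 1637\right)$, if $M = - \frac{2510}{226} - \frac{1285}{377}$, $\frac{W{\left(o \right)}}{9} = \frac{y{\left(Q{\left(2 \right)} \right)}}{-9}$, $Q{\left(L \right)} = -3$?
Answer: $- \frac{345381167600}{42601} \approx -8.1074 \cdot 10^{6}$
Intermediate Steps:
$W{\left(o \right)} = -9$ ($W{\left(o \right)} = 9 \frac{\left(-3\right)^{2}}{-9} = 9 \cdot 9 \left(- \frac{1}{9}\right) = 9 \left(-1\right) = -9$)
$M = - \frac{618340}{42601}$ ($M = \left(-2510\right) \frac{1}{226} - \frac{1285}{377} = - \frac{1255}{113} - \frac{1285}{377} = - \frac{618340}{42601} \approx -14.515$)
$\left(M + 4940\right) \left(W{\left(-43 \right)} - 1637\right) = \left(- \frac{618340}{42601} + 4940\right) \left(-9 - 1637\right) = \frac{209830600 \left(-9 - 1637\right)}{42601} = \frac{209830600}{42601} \left(-1646\right) = - \frac{345381167600}{42601}$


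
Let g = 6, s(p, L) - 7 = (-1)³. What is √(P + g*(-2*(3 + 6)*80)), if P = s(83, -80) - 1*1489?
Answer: I*√10123 ≈ 100.61*I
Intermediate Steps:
s(p, L) = 6 (s(p, L) = 7 + (-1)³ = 7 - 1 = 6)
P = -1483 (P = 6 - 1*1489 = 6 - 1489 = -1483)
√(P + g*(-2*(3 + 6)*80)) = √(-1483 + 6*(-2*(3 + 6)*80)) = √(-1483 + 6*(-2*9*80)) = √(-1483 + 6*(-18*80)) = √(-1483 + 6*(-1440)) = √(-1483 - 8640) = √(-10123) = I*√10123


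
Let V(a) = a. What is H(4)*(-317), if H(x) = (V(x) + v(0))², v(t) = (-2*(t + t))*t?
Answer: -5072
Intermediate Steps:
v(t) = -4*t² (v(t) = (-4*t)*t = -4*t²)
H(x) = x² (H(x) = (x - 4*0²)² = (x - 4*0)² = (x + 0)² = x²)
H(4)*(-317) = 4²*(-317) = 16*(-317) = -5072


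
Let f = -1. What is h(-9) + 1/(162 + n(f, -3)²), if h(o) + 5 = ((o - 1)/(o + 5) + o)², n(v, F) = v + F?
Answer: 13263/356 ≈ 37.256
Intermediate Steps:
n(v, F) = F + v
h(o) = -5 + (o + (-1 + o)/(5 + o))² (h(o) = -5 + ((o - 1)/(o + 5) + o)² = -5 + ((-1 + o)/(5 + o) + o)² = -5 + (o + (-1 + o)/(5 + o))²)
h(-9) + 1/(162 + n(f, -3)²) = (-5 + (-1 + (-9)² + 6*(-9))²/(5 - 9)²) + 1/(162 + (-3 - 1)²) = (-5 + (-1 + 81 - 54)²/(-4)²) + 1/(162 + (-4)²) = (-5 + (1/16)*26²) + 1/(162 + 16) = (-5 + (1/16)*676) + 1/178 = (-5 + 169/4) + 1/178 = 149/4 + 1/178 = 13263/356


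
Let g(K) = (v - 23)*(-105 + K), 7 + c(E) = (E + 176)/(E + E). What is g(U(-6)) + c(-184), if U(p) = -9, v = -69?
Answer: 482127/46 ≈ 10481.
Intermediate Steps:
c(E) = -7 + (176 + E)/(2*E) (c(E) = -7 + (E + 176)/(E + E) = -7 + (176 + E)/((2*E)) = -7 + (176 + E)*(1/(2*E)) = -7 + (176 + E)/(2*E))
g(K) = 9660 - 92*K (g(K) = (-69 - 23)*(-105 + K) = -92*(-105 + K) = 9660 - 92*K)
g(U(-6)) + c(-184) = (9660 - 92*(-9)) + (-13/2 + 88/(-184)) = (9660 + 828) + (-13/2 + 88*(-1/184)) = 10488 + (-13/2 - 11/23) = 10488 - 321/46 = 482127/46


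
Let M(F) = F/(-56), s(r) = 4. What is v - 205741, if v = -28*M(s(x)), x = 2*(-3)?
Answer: -205739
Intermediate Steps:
x = -6
M(F) = -F/56 (M(F) = F*(-1/56) = -F/56)
v = 2 (v = -(-1)*4/2 = -28*(-1/14) = 2)
v - 205741 = 2 - 205741 = -205739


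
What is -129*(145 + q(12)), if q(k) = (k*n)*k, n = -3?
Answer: 37023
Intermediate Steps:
q(k) = -3*k**2 (q(k) = (k*(-3))*k = (-3*k)*k = -3*k**2)
-129*(145 + q(12)) = -129*(145 - 3*12**2) = -129*(145 - 3*144) = -129*(145 - 432) = -129*(-287) = 37023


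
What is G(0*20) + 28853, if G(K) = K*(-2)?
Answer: 28853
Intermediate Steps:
G(K) = -2*K
G(0*20) + 28853 = -0*20 + 28853 = -2*0 + 28853 = 0 + 28853 = 28853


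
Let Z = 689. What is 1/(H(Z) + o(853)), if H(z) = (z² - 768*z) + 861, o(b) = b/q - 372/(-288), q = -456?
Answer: -19/1017841 ≈ -1.8667e-5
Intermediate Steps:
o(b) = 31/24 - b/456 (o(b) = b/(-456) - 372/(-288) = b*(-1/456) - 372*(-1/288) = -b/456 + 31/24 = 31/24 - b/456)
H(z) = 861 + z² - 768*z
1/(H(Z) + o(853)) = 1/((861 + 689² - 768*689) + (31/24 - 1/456*853)) = 1/((861 + 474721 - 529152) + (31/24 - 853/456)) = 1/(-53570 - 11/19) = 1/(-1017841/19) = -19/1017841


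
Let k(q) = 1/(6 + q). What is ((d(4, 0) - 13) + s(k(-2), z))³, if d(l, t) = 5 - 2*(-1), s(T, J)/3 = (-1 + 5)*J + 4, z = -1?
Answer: -216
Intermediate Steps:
s(T, J) = 12 + 12*J (s(T, J) = 3*((-1 + 5)*J + 4) = 3*(4*J + 4) = 3*(4 + 4*J) = 12 + 12*J)
d(l, t) = 7 (d(l, t) = 5 + 2 = 7)
((d(4, 0) - 13) + s(k(-2), z))³ = ((7 - 13) + (12 + 12*(-1)))³ = (-6 + (12 - 12))³ = (-6 + 0)³ = (-6)³ = -216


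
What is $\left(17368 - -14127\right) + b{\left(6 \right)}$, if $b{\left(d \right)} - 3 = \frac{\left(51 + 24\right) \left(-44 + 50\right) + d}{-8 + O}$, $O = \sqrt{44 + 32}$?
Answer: $31802 + 76 \sqrt{19} \approx 32133.0$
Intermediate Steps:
$O = 2 \sqrt{19}$ ($O = \sqrt{76} = 2 \sqrt{19} \approx 8.7178$)
$b{\left(d \right)} = 3 + \frac{450 + d}{-8 + 2 \sqrt{19}}$ ($b{\left(d \right)} = 3 + \frac{\left(51 + 24\right) \left(-44 + 50\right) + d}{-8 + 2 \sqrt{19}} = 3 + \frac{75 \cdot 6 + d}{-8 + 2 \sqrt{19}} = 3 + \frac{450 + d}{-8 + 2 \sqrt{19}}$)
$\left(17368 - -14127\right) + b{\left(6 \right)} = \left(17368 - -14127\right) + \left(303 + 75 \sqrt{19} + \frac{2}{3} \cdot 6 + \frac{1}{6} \cdot 6 \sqrt{19}\right) = \left(17368 + 14127\right) + \left(303 + 75 \sqrt{19} + 4 + \sqrt{19}\right) = 31495 + \left(307 + 76 \sqrt{19}\right) = 31802 + 76 \sqrt{19}$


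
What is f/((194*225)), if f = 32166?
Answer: 1787/2425 ≈ 0.73691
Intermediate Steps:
f/((194*225)) = 32166/((194*225)) = 32166/43650 = 32166*(1/43650) = 1787/2425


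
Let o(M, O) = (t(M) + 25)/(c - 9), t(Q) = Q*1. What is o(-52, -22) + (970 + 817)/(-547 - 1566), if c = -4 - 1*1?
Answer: 32033/29582 ≈ 1.0829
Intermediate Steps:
c = -5 (c = -4 - 1 = -5)
t(Q) = Q
o(M, O) = -25/14 - M/14 (o(M, O) = (M + 25)/(-5 - 9) = (25 + M)/(-14) = (25 + M)*(-1/14) = -25/14 - M/14)
o(-52, -22) + (970 + 817)/(-547 - 1566) = (-25/14 - 1/14*(-52)) + (970 + 817)/(-547 - 1566) = (-25/14 + 26/7) + 1787/(-2113) = 27/14 + 1787*(-1/2113) = 27/14 - 1787/2113 = 32033/29582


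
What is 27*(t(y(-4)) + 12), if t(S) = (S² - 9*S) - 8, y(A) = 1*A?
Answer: 1512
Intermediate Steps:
y(A) = A
t(S) = -8 + S² - 9*S
27*(t(y(-4)) + 12) = 27*((-8 + (-4)² - 9*(-4)) + 12) = 27*((-8 + 16 + 36) + 12) = 27*(44 + 12) = 27*56 = 1512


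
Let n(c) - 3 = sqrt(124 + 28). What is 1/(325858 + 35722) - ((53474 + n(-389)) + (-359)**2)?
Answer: -65937005639/361580 - 2*sqrt(38) ≈ -1.8237e+5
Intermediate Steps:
n(c) = 3 + 2*sqrt(38) (n(c) = 3 + sqrt(124 + 28) = 3 + sqrt(152) = 3 + 2*sqrt(38))
1/(325858 + 35722) - ((53474 + n(-389)) + (-359)**2) = 1/(325858 + 35722) - ((53474 + (3 + 2*sqrt(38))) + (-359)**2) = 1/361580 - ((53477 + 2*sqrt(38)) + 128881) = 1/361580 - (182358 + 2*sqrt(38)) = 1/361580 + (-182358 - 2*sqrt(38)) = -65937005639/361580 - 2*sqrt(38)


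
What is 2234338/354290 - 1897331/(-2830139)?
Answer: 3497846256486/501344973155 ≈ 6.9769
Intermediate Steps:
2234338/354290 - 1897331/(-2830139) = 2234338*(1/354290) - 1897331*(-1/2830139) = 1117169/177145 + 1897331/2830139 = 3497846256486/501344973155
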